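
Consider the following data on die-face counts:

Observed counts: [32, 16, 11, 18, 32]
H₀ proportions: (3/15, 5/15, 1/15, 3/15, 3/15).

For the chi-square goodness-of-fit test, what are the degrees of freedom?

df = k − 1 = 5 − 1 = 4

degrees of freedom = 4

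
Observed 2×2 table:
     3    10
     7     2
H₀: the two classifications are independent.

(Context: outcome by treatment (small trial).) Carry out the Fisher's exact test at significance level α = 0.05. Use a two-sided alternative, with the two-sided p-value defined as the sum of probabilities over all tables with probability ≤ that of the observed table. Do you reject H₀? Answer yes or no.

reject H₀: yes

Margins: r₁=13, r₂=9, c₁=10, c₂=12, n=22
p_obs = C(13,3)·C(9,7)/C(22,10); sum pmf over tables with pmf ≤ p_obs
p-value (two-sided) = 0.02742
At α=0.05: p < α → reject H₀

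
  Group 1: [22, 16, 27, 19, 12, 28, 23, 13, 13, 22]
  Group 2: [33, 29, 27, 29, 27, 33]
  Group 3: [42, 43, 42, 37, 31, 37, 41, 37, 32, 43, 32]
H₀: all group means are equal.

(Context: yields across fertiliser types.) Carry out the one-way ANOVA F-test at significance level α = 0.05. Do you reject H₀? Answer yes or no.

Group means [19.50, 29.67, 37.91], grand mean 29.259
SSB = Σnᵢ(x̄ᵢ−x̄)² = 1776.443; SSW = ΣΣ(x−x̄ᵢ)² = 558.742
MSB = 1776.443/2 = 888.2214; MSW = 558.742/24 = 23.2809
F = MSB/MSW = 38.1523
df = (2, 24)
p-value (upper-tail) = 0.00000
At α=0.05: p < α → reject H₀

reject H₀: yes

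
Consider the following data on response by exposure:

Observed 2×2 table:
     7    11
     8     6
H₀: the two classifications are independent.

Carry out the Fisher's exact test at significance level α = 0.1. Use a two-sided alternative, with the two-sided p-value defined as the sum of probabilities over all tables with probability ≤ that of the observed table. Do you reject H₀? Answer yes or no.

reject H₀: no

Margins: r₁=18, r₂=14, c₁=15, c₂=17, n=32
p_obs = C(18,7)·C(14,8)/C(32,15); sum pmf over tables with pmf ≤ p_obs
p-value (two-sided) = 0.47645
At α=0.1: p ≥ α → fail to reject H₀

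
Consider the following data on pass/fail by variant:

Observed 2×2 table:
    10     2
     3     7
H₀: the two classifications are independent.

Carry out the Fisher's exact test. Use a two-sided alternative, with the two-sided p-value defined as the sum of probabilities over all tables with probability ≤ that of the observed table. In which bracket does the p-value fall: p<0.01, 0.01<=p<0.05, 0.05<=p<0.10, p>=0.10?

Margins: r₁=12, r₂=10, c₁=13, c₂=9, n=22
p_obs = C(12,10)·C(10,3)/C(22,13); sum pmf over tables with pmf ≤ p_obs
p-value (two-sided) = 0.02742
→ bracket: 0.01<=p<0.05

p-value bracket: 0.01<=p<0.05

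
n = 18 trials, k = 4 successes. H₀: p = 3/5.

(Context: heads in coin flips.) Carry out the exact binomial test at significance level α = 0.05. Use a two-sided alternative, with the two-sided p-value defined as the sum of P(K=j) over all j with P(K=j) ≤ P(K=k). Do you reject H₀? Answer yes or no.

reject H₀: yes

Exact binomial: n=18, k=4, p₀=3/5=0.6000
P(X=j) = C(n,j)·p₀^j·(1−p₀)^(n−j); p = Σ P(X=j) over j with P(X=j) ≤ P(X=4)
p-value (two-sided) = 0.00138
At α=0.05: p < α → reject H₀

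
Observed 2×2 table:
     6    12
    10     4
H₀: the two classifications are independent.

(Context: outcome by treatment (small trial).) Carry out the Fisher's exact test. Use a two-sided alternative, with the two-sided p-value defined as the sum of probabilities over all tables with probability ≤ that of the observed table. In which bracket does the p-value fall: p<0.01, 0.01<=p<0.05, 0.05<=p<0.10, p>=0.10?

p-value bracket: 0.05<=p<0.10

Margins: r₁=18, r₂=14, c₁=16, c₂=16, n=32
p_obs = C(18,6)·C(14,10)/C(32,16); sum pmf over tables with pmf ≤ p_obs
p-value (two-sided) = 0.07317
→ bracket: 0.05<=p<0.10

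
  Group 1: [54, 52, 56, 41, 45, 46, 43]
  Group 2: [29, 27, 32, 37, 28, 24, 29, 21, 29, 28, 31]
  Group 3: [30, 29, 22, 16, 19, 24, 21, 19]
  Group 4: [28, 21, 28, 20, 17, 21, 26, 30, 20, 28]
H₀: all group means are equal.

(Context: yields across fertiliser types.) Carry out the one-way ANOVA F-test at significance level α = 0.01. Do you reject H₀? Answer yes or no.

Group means [48.14, 28.64, 22.50, 23.90], grand mean 29.750
SSB = Σnᵢ(x̄ᵢ−x̄)² = 3144.447; SSW = ΣΣ(x−x̄ᵢ)² = 730.303
MSB = 3144.447/3 = 1048.1491; MSW = 730.303/32 = 22.8220
F = MSB/MSW = 45.9272
df = (3, 32)
p-value (upper-tail) = 0.00000
At α=0.01: p < α → reject H₀

reject H₀: yes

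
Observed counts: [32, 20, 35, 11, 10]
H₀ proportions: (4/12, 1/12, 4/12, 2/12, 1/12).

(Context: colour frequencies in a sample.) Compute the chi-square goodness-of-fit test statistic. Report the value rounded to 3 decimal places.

n = 108; E_i = n·p_i = [36.00, 9.00, 36.00, 18.00, 9.00]
χ² = (32−36.00)²/36.00 + (20−9.00)²/9.00 + (35−36.00)²/36.00 + (11−18.00)²/18.00 + (10−9.00)²/9.00 = 16.7500
df = 4

test statistic = 16.750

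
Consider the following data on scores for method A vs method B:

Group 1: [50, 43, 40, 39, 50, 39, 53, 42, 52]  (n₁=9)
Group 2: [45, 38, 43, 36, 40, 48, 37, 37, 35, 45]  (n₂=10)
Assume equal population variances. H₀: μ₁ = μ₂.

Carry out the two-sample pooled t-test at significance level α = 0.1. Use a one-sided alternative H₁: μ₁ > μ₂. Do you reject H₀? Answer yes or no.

reject H₀: yes

x̄₁=45.333, s₁=5.831, n₁=9
x̄₂=40.400, s₂=4.526, n₂=10
s_p² = [8·5.831² + 9·4.526²]/17 = 26.8471
SE = √(s_p²·(1/9+1/10)) = 2.3807
t = (45.333−40.400)/2.3807 = 2.0722
df = 17
p-value (one-sided, H₁ greater) = 0.02688
At α=0.1: p < α → reject H₀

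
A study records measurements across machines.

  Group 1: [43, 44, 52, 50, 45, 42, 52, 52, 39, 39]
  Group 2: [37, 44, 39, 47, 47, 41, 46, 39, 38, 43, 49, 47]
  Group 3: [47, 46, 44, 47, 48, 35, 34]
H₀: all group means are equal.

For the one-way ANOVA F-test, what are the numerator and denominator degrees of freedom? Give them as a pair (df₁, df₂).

k = 3 groups, N = 29 total
df = (k−1, N−k) = (3−1, 29−3) = (2, 26)

degrees of freedom = [2, 26]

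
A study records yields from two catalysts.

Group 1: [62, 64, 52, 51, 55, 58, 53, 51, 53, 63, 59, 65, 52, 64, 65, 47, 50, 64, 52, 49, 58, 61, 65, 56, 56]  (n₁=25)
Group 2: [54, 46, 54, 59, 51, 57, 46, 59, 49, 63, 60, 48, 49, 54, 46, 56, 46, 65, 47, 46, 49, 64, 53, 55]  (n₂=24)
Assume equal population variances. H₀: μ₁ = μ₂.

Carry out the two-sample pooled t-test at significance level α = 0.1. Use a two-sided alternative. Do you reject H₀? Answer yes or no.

x̄₁=57.000, s₁=5.845, n₁=25
x̄₂=53.167, s₂=6.169, n₂=24
s_p² = [24·5.845² + 23·6.169²]/47 = 36.0709
SE = √(s_p²·(1/25+1/24)) = 1.7163
t = (57.000−53.167)/1.7163 = 2.2334
df = 47
p-value (two-sided) = 0.03032
At α=0.1: p < α → reject H₀

reject H₀: yes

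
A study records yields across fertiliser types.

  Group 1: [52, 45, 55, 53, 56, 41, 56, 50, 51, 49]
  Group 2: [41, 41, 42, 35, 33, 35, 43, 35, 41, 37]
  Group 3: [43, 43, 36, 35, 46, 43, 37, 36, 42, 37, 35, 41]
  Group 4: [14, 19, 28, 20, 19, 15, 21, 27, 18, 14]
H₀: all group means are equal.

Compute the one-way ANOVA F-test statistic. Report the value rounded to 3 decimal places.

Group means [50.80, 38.30, 39.50, 19.50], grand mean 37.143
SSB = Σnᵢ(x̄ᵢ−x̄)² = 5057.943; SSW = ΣΣ(x−x̄ᵢ)² = 711.200
MSB = 5057.943/3 = 1685.9810; MSW = 711.200/38 = 18.7158
F = MSB/MSW = 90.0833
df = (3, 38)

test statistic = 90.083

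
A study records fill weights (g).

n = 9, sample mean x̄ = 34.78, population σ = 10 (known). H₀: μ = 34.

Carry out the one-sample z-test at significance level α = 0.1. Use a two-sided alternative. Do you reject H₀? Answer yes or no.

SE = σ/√n = 10/√9 = 3.3333
z = (x̄−μ₀)/SE = (34.78−34)/3.3333 = 0.2340
p-value (two-sided) = 0.81498
At α=0.1: p ≥ α → fail to reject H₀

reject H₀: no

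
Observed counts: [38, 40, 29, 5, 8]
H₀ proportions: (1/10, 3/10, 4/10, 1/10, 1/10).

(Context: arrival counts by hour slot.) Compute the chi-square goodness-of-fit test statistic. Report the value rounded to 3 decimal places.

test statistic = 69.715

n = 120; E_i = n·p_i = [12.00, 36.00, 48.00, 12.00, 12.00]
χ² = (38−12.00)²/12.00 + (40−36.00)²/36.00 + (29−48.00)²/48.00 + (5−12.00)²/12.00 + (8−12.00)²/12.00 = 69.7153
df = 4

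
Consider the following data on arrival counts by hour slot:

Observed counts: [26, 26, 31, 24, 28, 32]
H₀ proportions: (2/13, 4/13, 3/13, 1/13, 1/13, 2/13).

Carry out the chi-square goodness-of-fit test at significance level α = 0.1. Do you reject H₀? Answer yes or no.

reject H₀: yes

n = 167; E_i = n·p_i = [25.69, 51.38, 38.54, 12.85, 12.85, 25.69]
χ² = (26−25.69)²/25.69 + (26−51.38)²/51.38 + (31−38.54)²/38.54 + (24−12.85)²/12.85 + (28−12.85)²/12.85 + (32−25.69)²/25.69 = 43.1277
df = 5
p-value (upper-tail) = 0.00000
At α=0.1: p < α → reject H₀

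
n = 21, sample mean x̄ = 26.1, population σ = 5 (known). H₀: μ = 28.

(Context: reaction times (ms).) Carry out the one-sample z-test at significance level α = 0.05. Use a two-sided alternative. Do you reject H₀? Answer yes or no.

reject H₀: no

SE = σ/√n = 5/√21 = 1.0911
z = (x̄−μ₀)/SE = (26.1−28)/1.0911 = -1.7414
p-value (two-sided) = 0.08162
At α=0.05: p ≥ α → fail to reject H₀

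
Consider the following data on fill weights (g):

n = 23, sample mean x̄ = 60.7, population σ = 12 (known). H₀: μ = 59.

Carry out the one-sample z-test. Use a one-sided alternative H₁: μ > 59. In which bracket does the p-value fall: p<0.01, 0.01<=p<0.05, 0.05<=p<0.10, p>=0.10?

p-value bracket: p>=0.10

SE = σ/√n = 12/√23 = 2.5022
z = (x̄−μ₀)/SE = (60.7−59)/2.5022 = 0.6794
p-value (one-sided, H₁ greater) = 0.24844
→ bracket: p>=0.10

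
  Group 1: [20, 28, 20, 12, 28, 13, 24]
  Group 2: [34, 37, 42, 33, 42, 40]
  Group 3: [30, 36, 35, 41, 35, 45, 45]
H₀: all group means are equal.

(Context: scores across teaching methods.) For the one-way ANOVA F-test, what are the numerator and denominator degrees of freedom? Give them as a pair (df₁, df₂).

k = 3 groups, N = 20 total
df = (k−1, N−k) = (3−1, 20−3) = (2, 17)

degrees of freedom = [2, 17]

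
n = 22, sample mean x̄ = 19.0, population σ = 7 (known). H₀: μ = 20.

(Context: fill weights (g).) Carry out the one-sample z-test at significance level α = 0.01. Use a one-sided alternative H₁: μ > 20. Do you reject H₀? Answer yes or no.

reject H₀: no

SE = σ/√n = 7/√22 = 1.4924
z = (x̄−μ₀)/SE = (19.0−20)/1.4924 = -0.6701
p-value (one-sided, H₁ greater) = 0.74859
At α=0.01: p ≥ α → fail to reject H₀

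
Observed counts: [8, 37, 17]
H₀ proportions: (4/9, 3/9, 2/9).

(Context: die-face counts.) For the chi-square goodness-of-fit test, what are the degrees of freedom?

df = k − 1 = 3 − 1 = 2

degrees of freedom = 2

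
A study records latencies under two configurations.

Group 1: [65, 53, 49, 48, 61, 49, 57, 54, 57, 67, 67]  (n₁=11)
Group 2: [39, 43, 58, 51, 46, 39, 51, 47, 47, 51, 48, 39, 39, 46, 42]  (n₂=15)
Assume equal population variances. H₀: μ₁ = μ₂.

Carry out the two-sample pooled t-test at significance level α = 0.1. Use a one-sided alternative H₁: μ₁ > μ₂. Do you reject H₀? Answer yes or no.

reject H₀: yes

x̄₁=57.000, s₁=7.169, n₁=11
x̄₂=45.733, s₂=5.637, n₂=15
s_p² = [10·7.169² + 14·5.637²]/24 = 39.9556
SE = √(s_p²·(1/11+1/15)) = 2.5092
t = (57.000−45.733)/2.5092 = 4.4902
df = 24
p-value (one-sided, H₁ greater) = 0.00008
At α=0.1: p < α → reject H₀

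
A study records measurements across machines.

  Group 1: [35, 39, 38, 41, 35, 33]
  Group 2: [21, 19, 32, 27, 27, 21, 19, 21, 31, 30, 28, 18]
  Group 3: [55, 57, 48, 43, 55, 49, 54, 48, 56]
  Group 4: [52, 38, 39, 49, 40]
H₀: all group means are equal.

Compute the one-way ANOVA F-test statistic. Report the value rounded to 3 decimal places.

Group means [36.83, 24.50, 51.67, 43.60], grand mean 37.438
SSB = Σnᵢ(x̄ᵢ−x̄)² = 4022.842; SSW = ΣΣ(x−x̄ᵢ)² = 687.033
MSB = 4022.842/3 = 1340.9472; MSW = 687.033/28 = 24.5369
F = MSB/MSW = 54.6502
df = (3, 28)

test statistic = 54.650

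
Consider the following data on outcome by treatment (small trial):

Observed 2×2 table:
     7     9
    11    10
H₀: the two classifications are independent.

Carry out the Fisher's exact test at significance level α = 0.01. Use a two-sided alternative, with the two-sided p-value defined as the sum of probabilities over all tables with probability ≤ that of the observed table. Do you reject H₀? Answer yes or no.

reject H₀: no

Margins: r₁=16, r₂=21, c₁=18, c₂=19, n=37
p_obs = C(16,7)·C(21,11)/C(37,18); sum pmf over tables with pmf ≤ p_obs
p-value (two-sided) = 0.74314
At α=0.01: p ≥ α → fail to reject H₀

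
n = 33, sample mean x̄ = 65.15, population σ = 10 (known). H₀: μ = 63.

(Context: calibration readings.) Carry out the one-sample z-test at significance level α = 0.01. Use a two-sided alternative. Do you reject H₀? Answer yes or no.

SE = σ/√n = 10/√33 = 1.7408
z = (x̄−μ₀)/SE = (65.15−63)/1.7408 = 1.2351
p-value (two-sided) = 0.21680
At α=0.01: p ≥ α → fail to reject H₀

reject H₀: no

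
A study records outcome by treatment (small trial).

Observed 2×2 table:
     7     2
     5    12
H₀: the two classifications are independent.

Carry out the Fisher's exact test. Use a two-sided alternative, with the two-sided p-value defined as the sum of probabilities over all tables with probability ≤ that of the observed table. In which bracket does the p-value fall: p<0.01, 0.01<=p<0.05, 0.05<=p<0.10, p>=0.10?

p-value bracket: 0.01<=p<0.05

Margins: r₁=9, r₂=17, c₁=12, c₂=14, n=26
p_obs = C(9,7)·C(17,5)/C(26,12); sum pmf over tables with pmf ≤ p_obs
p-value (two-sided) = 0.03753
→ bracket: 0.01<=p<0.05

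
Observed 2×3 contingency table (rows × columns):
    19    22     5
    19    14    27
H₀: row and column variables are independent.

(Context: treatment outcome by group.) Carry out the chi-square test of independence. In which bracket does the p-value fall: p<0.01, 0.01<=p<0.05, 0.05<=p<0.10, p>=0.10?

Row totals [46, 60], col totals [38, 36, 32], n=106
χ² = (19−16.49)²/16.49 + (22−15.62)²/15.62 + (5−13.89)²/13.89 + (19−21.51)²/21.51 + (14−20.38)²/20.38 + (27−18.11)²/18.11 = 15.3210
df = 2
p-value (upper-tail) = 0.00047
→ bracket: p<0.01

p-value bracket: p<0.01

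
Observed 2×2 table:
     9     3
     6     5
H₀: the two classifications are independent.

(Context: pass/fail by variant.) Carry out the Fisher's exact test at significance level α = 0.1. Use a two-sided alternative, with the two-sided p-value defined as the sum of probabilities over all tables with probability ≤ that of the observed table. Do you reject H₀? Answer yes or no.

reject H₀: no

Margins: r₁=12, r₂=11, c₁=15, c₂=8, n=23
p_obs = C(12,9)·C(11,6)/C(23,15); sum pmf over tables with pmf ≤ p_obs
p-value (two-sided) = 0.40032
At α=0.1: p ≥ α → fail to reject H₀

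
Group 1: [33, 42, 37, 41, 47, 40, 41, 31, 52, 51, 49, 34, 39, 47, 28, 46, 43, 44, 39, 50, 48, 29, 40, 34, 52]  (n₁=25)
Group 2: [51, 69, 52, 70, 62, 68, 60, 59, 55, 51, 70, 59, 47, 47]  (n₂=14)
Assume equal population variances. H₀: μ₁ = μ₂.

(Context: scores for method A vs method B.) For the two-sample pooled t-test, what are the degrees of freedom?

df = n₁ + n₂ − 2 = 25 + 14 − 2 = 37

degrees of freedom = 37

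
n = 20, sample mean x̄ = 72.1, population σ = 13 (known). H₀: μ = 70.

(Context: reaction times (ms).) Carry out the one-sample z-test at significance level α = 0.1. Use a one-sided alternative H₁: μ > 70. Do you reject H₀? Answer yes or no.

SE = σ/√n = 13/√20 = 2.9069
z = (x̄−μ₀)/SE = (72.1−70)/2.9069 = 0.7224
p-value (one-sided, H₁ greater) = 0.23502
At α=0.1: p ≥ α → fail to reject H₀

reject H₀: no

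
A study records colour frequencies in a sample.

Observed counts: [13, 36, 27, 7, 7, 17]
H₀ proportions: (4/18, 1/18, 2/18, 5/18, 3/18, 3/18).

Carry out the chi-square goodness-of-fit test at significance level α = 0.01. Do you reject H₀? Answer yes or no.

reject H₀: yes

n = 107; E_i = n·p_i = [23.78, 5.94, 11.89, 29.72, 17.83, 17.83]
χ² = (13−23.78)²/23.78 + (36−5.94)²/5.94 + (27−11.89)²/11.89 + (7−29.72)²/29.72 + (7−17.83)²/17.83 + (17−17.83)²/17.83 = 200.0458
df = 5
p-value (upper-tail) = 0.00000
At α=0.01: p < α → reject H₀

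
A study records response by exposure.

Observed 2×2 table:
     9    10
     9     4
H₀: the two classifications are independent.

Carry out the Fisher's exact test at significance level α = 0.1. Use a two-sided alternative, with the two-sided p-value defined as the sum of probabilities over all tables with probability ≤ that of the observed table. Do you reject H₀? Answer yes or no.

Margins: r₁=19, r₂=13, c₁=18, c₂=14, n=32
p_obs = C(19,9)·C(13,9)/C(32,18); sum pmf over tables with pmf ≤ p_obs
p-value (two-sided) = 0.28929
At α=0.1: p ≥ α → fail to reject H₀

reject H₀: no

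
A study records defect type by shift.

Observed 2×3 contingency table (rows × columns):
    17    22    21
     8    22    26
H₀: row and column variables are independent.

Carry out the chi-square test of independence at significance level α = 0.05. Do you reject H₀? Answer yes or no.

reject H₀: no

Row totals [60, 56], col totals [25, 44, 47], n=116
χ² = (17−12.93)²/12.93 + (22−22.76)²/22.76 + (21−24.31)²/24.31 + (8−12.07)²/12.07 + (22−21.24)²/21.24 + (26−22.69)²/22.69 = 3.6383
df = 2
p-value (upper-tail) = 0.16216
At α=0.05: p ≥ α → fail to reject H₀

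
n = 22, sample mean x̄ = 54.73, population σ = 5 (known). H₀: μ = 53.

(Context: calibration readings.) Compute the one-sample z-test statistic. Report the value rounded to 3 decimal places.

test statistic = 1.623

SE = σ/√n = 5/√22 = 1.0660
z = (x̄−μ₀)/SE = (54.73−53)/1.0660 = 1.6229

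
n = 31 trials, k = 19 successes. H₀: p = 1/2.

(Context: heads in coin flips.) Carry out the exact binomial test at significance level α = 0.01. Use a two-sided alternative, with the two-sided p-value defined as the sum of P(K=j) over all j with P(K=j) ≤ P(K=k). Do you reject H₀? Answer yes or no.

reject H₀: no

Exact binomial: n=31, k=19, p₀=1/2=0.5000
P(X=j) = C(n,j)·p₀^j·(1−p₀)^(n−j); p = Σ P(X=j) over j with P(X=j) ≤ P(X=19)
p-value (two-sided) = 0.28104
At α=0.01: p ≥ α → fail to reject H₀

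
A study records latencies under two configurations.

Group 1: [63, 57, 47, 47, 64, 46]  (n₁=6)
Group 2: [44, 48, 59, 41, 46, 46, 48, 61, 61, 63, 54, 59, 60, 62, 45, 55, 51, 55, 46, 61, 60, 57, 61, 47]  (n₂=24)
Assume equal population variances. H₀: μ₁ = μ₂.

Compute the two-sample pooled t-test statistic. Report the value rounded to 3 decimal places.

test statistic = 0.075

x̄₁=54.000, s₁=8.390, n₁=6
x̄₂=53.750, s₂=7.054, n₂=24
s_p² = [5·8.390² + 23·7.054²]/28 = 53.4464
SE = √(s_p²·(1/6+1/24)) = 3.3369
t = (54.000−53.750)/3.3369 = 0.0749
df = 28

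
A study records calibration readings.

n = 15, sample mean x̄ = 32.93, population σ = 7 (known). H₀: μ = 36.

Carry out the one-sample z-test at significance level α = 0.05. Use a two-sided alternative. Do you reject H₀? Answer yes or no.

SE = σ/√n = 7/√15 = 1.8074
z = (x̄−μ₀)/SE = (32.93−36)/1.8074 = -1.6986
p-value (two-sided) = 0.08940
At α=0.05: p ≥ α → fail to reject H₀

reject H₀: no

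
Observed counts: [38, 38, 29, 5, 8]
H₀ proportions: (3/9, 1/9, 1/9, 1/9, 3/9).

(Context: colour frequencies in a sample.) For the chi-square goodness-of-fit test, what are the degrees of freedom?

df = k − 1 = 5 − 1 = 4

degrees of freedom = 4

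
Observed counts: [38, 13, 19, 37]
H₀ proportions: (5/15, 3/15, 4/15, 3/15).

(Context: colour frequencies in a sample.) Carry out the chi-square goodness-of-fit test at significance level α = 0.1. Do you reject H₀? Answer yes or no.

reject H₀: yes

n = 107; E_i = n·p_i = [35.67, 21.40, 28.53, 21.40]
χ² = (38−35.67)²/35.67 + (13−21.40)²/21.40 + (19−28.53)²/28.53 + (37−21.40)²/21.40 = 18.0070
df = 3
p-value (upper-tail) = 0.00044
At α=0.1: p < α → reject H₀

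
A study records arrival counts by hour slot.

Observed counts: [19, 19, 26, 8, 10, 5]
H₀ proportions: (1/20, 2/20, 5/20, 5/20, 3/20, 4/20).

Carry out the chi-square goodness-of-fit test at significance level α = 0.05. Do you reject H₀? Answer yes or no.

reject H₀: yes

n = 87; E_i = n·p_i = [4.35, 8.70, 21.75, 21.75, 13.05, 17.40]
χ² = (19−4.35)²/4.35 + (19−8.70)²/8.70 + (26−21.75)²/21.75 + (8−21.75)²/21.75 + (10−13.05)²/13.05 + (5−17.40)²/17.40 = 80.6054
df = 5
p-value (upper-tail) = 0.00000
At α=0.05: p < α → reject H₀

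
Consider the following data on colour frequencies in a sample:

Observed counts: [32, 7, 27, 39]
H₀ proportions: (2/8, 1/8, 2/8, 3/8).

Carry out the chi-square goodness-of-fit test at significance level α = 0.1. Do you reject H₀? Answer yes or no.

n = 105; E_i = n·p_i = [26.25, 13.12, 26.25, 39.38]
χ² = (32−26.25)²/26.25 + (7−13.12)²/13.12 + (27−26.25)²/26.25 + (39−39.38)²/39.38 = 4.1429
df = 3
p-value (upper-tail) = 0.24645
At α=0.1: p ≥ α → fail to reject H₀

reject H₀: no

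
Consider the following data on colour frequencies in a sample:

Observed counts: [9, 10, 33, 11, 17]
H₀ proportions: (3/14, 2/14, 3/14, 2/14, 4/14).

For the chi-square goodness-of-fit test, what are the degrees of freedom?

degrees of freedom = 4

df = k − 1 = 5 − 1 = 4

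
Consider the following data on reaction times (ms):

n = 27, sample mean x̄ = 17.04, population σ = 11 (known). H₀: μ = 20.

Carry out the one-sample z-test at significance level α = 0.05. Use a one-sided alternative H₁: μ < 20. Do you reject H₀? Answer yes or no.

reject H₀: no

SE = σ/√n = 11/√27 = 2.1170
z = (x̄−μ₀)/SE = (17.04−20)/2.1170 = -1.3982
p-value (one-sided, H₁ less) = 0.08102
At α=0.05: p ≥ α → fail to reject H₀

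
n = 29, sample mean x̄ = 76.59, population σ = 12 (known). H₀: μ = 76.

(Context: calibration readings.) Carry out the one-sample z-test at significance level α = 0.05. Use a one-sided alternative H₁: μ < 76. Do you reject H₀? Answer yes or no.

SE = σ/√n = 12/√29 = 2.2283
z = (x̄−μ₀)/SE = (76.59−76)/2.2283 = 0.2648
p-value (one-sided, H₁ less) = 0.60441
At α=0.05: p ≥ α → fail to reject H₀

reject H₀: no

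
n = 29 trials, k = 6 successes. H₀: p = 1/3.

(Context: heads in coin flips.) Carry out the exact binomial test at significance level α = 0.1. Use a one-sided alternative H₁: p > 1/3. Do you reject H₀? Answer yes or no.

reject H₀: no

Exact binomial: n=29, k=6, p₀=1/3=0.3333
P(X≥6) from Σ C(n,i)·p₀^i·(1−p₀)^(n−i)
p-value (one-sided, H₁ greater) = 0.95487
At α=0.1: p ≥ α → fail to reject H₀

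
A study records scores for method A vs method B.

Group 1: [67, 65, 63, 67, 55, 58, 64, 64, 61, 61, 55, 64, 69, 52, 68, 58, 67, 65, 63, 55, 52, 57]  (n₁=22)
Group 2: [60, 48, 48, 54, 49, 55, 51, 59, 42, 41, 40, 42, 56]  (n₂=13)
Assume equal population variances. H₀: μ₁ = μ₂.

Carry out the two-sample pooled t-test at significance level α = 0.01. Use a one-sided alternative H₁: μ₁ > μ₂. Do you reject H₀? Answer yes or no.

x̄₁=61.364, s₁=5.296, n₁=22
x̄₂=49.615, s₂=6.923, n₂=13
s_p² = [21·5.296² + 12·6.923²]/33 = 35.2778
SE = √(s_p²·(1/22+1/13)) = 2.0778
t = (61.364−49.615)/2.0778 = 5.6542
df = 33
p-value (one-sided, H₁ greater) = 0.00000
At α=0.01: p < α → reject H₀

reject H₀: yes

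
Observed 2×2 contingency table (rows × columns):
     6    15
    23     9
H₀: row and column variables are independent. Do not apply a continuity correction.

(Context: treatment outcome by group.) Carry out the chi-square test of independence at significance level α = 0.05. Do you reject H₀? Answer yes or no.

reject H₀: yes

Row totals [21, 32], col totals [29, 24], n=53
χ² = (6−11.49)²/11.49 + (15−9.51)²/9.51 + (23−17.51)²/17.51 + (9−14.49)²/14.49 = 9.5958
df = 1
p-value (upper-tail) = 0.00195
At α=0.05: p < α → reject H₀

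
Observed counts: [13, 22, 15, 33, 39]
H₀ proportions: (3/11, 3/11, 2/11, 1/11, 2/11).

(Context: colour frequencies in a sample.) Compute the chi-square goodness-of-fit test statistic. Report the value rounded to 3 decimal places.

n = 122; E_i = n·p_i = [33.27, 33.27, 22.18, 11.09, 22.18]
χ² = (13−33.27)²/33.27 + (22−33.27)²/33.27 + (15−22.18)²/22.18 + (33−11.09)²/11.09 + (39−22.18)²/22.18 = 74.5273
df = 4

test statistic = 74.527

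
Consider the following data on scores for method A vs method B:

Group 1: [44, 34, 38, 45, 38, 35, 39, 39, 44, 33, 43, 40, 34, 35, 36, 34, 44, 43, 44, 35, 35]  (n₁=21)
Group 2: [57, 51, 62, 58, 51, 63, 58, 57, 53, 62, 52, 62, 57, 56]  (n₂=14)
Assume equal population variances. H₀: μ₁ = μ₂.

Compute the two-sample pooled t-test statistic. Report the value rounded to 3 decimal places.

x̄₁=38.667, s₁=4.199, n₁=21
x̄₂=57.071, s₂=4.178, n₂=14
s_p² = [20·4.199² + 13·4.178²]/33 = 17.5635
SE = √(s_p²·(1/21+1/14)) = 1.4460
t = (38.667−57.071)/1.4460 = -12.7281
df = 33

test statistic = -12.728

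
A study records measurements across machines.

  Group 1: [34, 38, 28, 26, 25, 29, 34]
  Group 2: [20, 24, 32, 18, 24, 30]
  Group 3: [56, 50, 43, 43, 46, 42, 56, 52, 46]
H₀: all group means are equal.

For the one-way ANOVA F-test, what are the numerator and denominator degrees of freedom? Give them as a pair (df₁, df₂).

k = 3 groups, N = 22 total
df = (k−1, N−k) = (3−1, 22−3) = (2, 19)

degrees of freedom = [2, 19]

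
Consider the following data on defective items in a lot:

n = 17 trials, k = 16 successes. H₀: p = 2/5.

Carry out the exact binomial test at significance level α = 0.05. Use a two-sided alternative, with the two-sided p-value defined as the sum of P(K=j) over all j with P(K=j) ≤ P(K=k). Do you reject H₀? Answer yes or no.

reject H₀: yes

Exact binomial: n=17, k=16, p₀=2/5=0.4000
P(X=j) = C(n,j)·p₀^j·(1−p₀)^(n−j); p = Σ P(X=j) over j with P(X=j) ≤ P(X=16)
p-value (two-sided) = 0.00000
At α=0.05: p < α → reject H₀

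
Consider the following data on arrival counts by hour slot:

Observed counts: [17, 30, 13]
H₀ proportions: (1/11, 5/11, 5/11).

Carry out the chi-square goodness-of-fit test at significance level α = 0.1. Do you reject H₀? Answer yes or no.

reject H₀: yes

n = 60; E_i = n·p_i = [5.45, 27.27, 27.27]
χ² = (17−5.45)²/5.45 + (30−27.27)²/27.27 + (13−27.27)²/27.27 = 32.1800
df = 2
p-value (upper-tail) = 0.00000
At α=0.1: p < α → reject H₀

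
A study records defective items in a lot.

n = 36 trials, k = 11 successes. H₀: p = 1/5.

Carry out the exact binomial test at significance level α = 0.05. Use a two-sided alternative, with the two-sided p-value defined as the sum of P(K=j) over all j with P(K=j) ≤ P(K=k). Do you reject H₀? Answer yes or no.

reject H₀: no

Exact binomial: n=36, k=11, p₀=1/5=0.2000
P(X=j) = C(n,j)·p₀^j·(1−p₀)^(n−j); p = Σ P(X=j) over j with P(X=j) ≤ P(X=11)
p-value (two-sided) = 0.14114
At α=0.05: p ≥ α → fail to reject H₀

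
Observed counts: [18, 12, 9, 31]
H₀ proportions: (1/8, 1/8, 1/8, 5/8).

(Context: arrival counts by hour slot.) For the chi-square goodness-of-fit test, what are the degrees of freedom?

degrees of freedom = 3

df = k − 1 = 4 − 1 = 3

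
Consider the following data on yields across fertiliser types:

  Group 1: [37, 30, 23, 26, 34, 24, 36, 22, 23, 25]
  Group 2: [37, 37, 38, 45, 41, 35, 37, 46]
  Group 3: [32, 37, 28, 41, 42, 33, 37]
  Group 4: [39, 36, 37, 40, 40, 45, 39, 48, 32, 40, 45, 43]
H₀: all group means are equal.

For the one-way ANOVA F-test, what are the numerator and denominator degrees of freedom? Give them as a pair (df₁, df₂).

degrees of freedom = [3, 33]

k = 4 groups, N = 37 total
df = (k−1, N−k) = (4−1, 37−4) = (3, 33)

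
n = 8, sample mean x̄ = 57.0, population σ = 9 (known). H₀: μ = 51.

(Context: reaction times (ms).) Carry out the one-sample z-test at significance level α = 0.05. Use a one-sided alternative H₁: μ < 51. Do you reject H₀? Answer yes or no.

SE = σ/√n = 9/√8 = 3.1820
z = (x̄−μ₀)/SE = (57.0−51)/3.1820 = 1.8856
p-value (one-sided, H₁ less) = 0.97033
At α=0.05: p ≥ α → fail to reject H₀

reject H₀: no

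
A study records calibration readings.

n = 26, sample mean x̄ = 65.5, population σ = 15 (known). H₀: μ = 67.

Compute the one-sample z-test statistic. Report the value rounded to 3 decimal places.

test statistic = -0.510

SE = σ/√n = 15/√26 = 2.9417
z = (x̄−μ₀)/SE = (65.5−67)/2.9417 = -0.5099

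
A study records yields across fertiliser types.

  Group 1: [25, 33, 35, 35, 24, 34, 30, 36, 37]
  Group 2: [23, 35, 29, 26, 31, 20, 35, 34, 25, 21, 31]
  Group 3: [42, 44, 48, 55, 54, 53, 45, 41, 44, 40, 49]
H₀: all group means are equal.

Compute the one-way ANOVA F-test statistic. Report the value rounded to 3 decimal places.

test statistic = 38.096

Group means [32.11, 28.18, 46.82], grand mean 35.935
SSB = Σnᵢ(x̄ᵢ−x̄)² = 2095.709; SSW = ΣΣ(x−x̄ᵢ)² = 770.162
MSB = 2095.709/2 = 1047.8547; MSW = 770.162/28 = 27.5058
F = MSB/MSW = 38.0958
df = (2, 28)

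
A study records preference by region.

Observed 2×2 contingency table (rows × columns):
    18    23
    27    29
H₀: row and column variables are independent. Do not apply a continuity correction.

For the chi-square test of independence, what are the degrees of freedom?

degrees of freedom = 1

df = (r−1)(c−1) = (2−1)·(2−1) = 1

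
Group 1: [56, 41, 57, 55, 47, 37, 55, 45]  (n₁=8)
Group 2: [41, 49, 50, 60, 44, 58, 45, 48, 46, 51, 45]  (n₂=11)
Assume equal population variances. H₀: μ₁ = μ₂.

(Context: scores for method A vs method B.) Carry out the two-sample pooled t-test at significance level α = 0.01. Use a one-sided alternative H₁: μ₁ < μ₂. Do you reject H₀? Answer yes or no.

reject H₀: no

x̄₁=49.125, s₁=7.680, n₁=8
x̄₂=48.818, s₂=5.811, n₂=11
s_p² = [7·7.680² + 10·5.811²]/17 = 44.1477
SE = √(s_p²·(1/8+1/11)) = 3.0874
t = (49.125−48.818)/3.0874 = 0.0994
df = 17
p-value (one-sided, H₁ less) = 0.53900
At α=0.01: p ≥ α → fail to reject H₀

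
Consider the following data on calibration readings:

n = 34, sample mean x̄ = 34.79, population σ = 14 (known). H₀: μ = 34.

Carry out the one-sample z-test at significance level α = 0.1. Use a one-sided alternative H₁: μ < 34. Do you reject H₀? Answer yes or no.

SE = σ/√n = 14/√34 = 2.4010
z = (x̄−μ₀)/SE = (34.79−34)/2.4010 = 0.3290
p-value (one-sided, H₁ less) = 0.62893
At α=0.1: p ≥ α → fail to reject H₀

reject H₀: no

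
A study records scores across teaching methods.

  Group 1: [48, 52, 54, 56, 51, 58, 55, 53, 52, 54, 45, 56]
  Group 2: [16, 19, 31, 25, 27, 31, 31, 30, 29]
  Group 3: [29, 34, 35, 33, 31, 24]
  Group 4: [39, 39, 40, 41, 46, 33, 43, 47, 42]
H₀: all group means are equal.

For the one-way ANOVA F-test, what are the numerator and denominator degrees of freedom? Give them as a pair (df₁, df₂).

degrees of freedom = [3, 32]

k = 4 groups, N = 36 total
df = (k−1, N−k) = (4−1, 36−4) = (3, 32)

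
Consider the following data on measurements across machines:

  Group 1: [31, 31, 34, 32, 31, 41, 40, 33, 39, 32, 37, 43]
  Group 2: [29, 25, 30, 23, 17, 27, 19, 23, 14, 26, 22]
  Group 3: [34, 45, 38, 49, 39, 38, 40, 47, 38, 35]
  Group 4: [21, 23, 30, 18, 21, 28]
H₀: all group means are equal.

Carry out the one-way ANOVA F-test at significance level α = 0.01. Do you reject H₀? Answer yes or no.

Group means [35.33, 23.18, 40.30, 23.50], grand mean 31.359
SSB = Σnᵢ(x̄ᵢ−x̄)² = 2095.071; SSW = ΣΣ(x−x̄ᵢ)² = 795.903
MSB = 2095.071/3 = 698.3571; MSW = 795.903/35 = 22.7401
F = MSB/MSW = 30.7104
df = (3, 35)
p-value (upper-tail) = 0.00000
At α=0.01: p < α → reject H₀

reject H₀: yes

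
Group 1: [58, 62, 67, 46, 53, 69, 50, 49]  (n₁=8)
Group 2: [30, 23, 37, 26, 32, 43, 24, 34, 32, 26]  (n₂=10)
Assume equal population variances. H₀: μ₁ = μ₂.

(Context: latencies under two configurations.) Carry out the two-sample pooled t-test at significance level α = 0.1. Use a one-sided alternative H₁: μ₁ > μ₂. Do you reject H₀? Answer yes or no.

reject H₀: yes

x̄₁=56.750, s₁=8.615, n₁=8
x̄₂=30.700, s₂=6.273, n₂=10
s_p² = [7·8.615² + 9·6.273²]/16 = 54.6000
SE = √(s_p²·(1/8+1/10)) = 3.5050
t = (56.750−30.700)/3.5050 = 7.4322
df = 16
p-value (one-sided, H₁ greater) = 0.00000
At α=0.1: p < α → reject H₀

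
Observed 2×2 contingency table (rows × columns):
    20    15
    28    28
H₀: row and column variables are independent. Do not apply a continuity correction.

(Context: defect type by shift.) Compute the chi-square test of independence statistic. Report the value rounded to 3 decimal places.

Row totals [35, 56], col totals [48, 43], n=91
χ² = (20−18.46)²/18.46 + (15−16.54)²/16.54 + (28−29.54)²/29.54 + (28−26.46)²/26.46 = 0.4409
df = 1

test statistic = 0.441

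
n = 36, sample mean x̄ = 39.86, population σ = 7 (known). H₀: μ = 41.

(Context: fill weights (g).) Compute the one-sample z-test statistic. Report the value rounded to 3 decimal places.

SE = σ/√n = 7/√36 = 1.1667
z = (x̄−μ₀)/SE = (39.86−41)/1.1667 = -0.9771

test statistic = -0.977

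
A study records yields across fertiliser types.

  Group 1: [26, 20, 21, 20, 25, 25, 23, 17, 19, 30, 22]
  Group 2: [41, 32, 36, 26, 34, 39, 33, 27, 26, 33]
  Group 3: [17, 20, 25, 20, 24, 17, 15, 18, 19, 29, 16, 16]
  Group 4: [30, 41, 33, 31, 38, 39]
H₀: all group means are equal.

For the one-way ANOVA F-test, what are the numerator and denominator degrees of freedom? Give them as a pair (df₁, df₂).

k = 4 groups, N = 39 total
df = (k−1, N−k) = (4−1, 39−4) = (3, 35)

degrees of freedom = [3, 35]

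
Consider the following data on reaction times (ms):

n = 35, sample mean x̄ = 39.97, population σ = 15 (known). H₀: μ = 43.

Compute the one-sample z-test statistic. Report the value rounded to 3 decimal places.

SE = σ/√n = 15/√35 = 2.5355
z = (x̄−μ₀)/SE = (39.97−43)/2.5355 = -1.1950

test statistic = -1.195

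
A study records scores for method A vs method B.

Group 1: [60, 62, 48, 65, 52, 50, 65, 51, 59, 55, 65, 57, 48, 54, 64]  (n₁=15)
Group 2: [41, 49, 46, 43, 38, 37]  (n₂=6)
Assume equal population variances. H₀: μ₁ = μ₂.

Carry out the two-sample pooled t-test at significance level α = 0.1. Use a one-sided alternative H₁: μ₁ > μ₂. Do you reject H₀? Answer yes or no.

reject H₀: yes

x̄₁=57.000, s₁=6.347, n₁=15
x̄₂=42.333, s₂=4.633, n₂=6
s_p² = [14·6.347² + 5·4.633²]/19 = 35.3333
SE = √(s_p²·(1/15+1/6)) = 2.8713
t = (57.000−42.333)/2.8713 = 5.1080
df = 19
p-value (one-sided, H₁ greater) = 0.00003
At α=0.1: p < α → reject H₀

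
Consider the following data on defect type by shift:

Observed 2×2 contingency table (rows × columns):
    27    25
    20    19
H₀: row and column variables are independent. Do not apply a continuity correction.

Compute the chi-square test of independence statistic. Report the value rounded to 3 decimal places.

test statistic = 0.004

Row totals [52, 39], col totals [47, 44], n=91
χ² = (27−26.86)²/26.86 + (25−25.14)²/25.14 + (20−20.14)²/20.14 + (19−18.86)²/18.86 = 0.0037
df = 1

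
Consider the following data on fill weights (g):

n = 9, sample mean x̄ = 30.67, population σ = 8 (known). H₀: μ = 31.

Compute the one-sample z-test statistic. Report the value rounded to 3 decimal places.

test statistic = -0.124

SE = σ/√n = 8/√9 = 2.6667
z = (x̄−μ₀)/SE = (30.67−31)/2.6667 = -0.1237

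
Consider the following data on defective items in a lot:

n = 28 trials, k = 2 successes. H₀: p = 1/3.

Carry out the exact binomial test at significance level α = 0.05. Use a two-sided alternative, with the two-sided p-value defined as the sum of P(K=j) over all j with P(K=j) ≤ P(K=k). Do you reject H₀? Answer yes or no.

Exact binomial: n=28, k=2, p₀=1/3=0.3333
P(X=j) = C(n,j)·p₀^j·(1−p₀)^(n−j); p = Σ P(X=j) over j with P(X=j) ≤ P(X=2)
p-value (two-sided) = 0.00207
At α=0.05: p < α → reject H₀

reject H₀: yes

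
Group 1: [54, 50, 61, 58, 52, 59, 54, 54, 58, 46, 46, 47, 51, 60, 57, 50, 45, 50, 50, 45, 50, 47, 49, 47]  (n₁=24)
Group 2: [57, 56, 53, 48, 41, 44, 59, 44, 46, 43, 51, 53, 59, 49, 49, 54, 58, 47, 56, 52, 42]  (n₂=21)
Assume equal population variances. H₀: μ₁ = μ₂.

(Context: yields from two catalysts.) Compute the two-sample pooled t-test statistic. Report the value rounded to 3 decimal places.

test statistic = 0.709

x̄₁=51.667, s₁=5.001, n₁=24
x̄₂=50.524, s₂=5.819, n₂=21
s_p² = [23·5.001² + 20·5.819²]/43 = 29.1296
SE = √(s_p²·(1/24+1/21)) = 1.6127
t = (51.667−50.524)/1.6127 = 0.7087
df = 43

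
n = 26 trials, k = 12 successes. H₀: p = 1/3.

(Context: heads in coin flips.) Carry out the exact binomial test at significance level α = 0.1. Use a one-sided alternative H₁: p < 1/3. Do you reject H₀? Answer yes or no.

Exact binomial: n=26, k=12, p₀=1/3=0.3333
P(X≤12) from Σ C(n,i)·p₀^i·(1−p₀)^(n−i)
p-value (one-sided, H₁ less) = 0.94173
At α=0.1: p ≥ α → fail to reject H₀

reject H₀: no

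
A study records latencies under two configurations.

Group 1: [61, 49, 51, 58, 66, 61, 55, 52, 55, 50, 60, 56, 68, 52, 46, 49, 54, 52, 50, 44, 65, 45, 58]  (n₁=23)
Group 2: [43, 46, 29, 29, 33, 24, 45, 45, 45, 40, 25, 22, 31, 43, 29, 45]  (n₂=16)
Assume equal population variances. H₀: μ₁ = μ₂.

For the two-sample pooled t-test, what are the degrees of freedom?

degrees of freedom = 37

df = n₁ + n₂ − 2 = 23 + 16 − 2 = 37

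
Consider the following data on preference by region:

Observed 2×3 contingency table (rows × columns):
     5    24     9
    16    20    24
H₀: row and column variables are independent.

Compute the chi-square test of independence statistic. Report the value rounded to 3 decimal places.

test statistic = 8.430

Row totals [38, 60], col totals [21, 44, 33], n=98
χ² = (5−8.14)²/8.14 + (24−17.06)²/17.06 + (9−12.80)²/12.80 + (16−12.86)²/12.86 + (20−26.94)²/26.94 + (24−20.20)²/20.20 = 8.4298
df = 2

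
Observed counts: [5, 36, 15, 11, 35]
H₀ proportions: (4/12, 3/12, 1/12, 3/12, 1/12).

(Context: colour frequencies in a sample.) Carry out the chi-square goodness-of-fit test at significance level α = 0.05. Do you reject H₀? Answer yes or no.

reject H₀: yes

n = 102; E_i = n·p_i = [34.00, 25.50, 8.50, 25.50, 8.50]
χ² = (5−34.00)²/34.00 + (36−25.50)²/25.50 + (15−8.50)²/8.50 + (11−25.50)²/25.50 + (35−8.50)²/8.50 = 124.8922
df = 4
p-value (upper-tail) = 0.00000
At α=0.05: p < α → reject H₀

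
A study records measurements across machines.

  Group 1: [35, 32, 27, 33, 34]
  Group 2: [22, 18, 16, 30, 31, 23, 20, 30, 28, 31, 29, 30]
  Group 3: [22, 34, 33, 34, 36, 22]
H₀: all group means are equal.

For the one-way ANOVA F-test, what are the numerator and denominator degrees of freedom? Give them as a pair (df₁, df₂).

degrees of freedom = [2, 20]

k = 3 groups, N = 23 total
df = (k−1, N−k) = (3−1, 23−3) = (2, 20)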